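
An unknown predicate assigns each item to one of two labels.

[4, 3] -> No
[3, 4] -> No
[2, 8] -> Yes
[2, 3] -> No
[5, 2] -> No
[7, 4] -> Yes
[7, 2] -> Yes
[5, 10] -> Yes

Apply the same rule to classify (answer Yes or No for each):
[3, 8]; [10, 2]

The pattern is that an item is 'Yes' exactly when: sum ≥ 9.

Yes, Yes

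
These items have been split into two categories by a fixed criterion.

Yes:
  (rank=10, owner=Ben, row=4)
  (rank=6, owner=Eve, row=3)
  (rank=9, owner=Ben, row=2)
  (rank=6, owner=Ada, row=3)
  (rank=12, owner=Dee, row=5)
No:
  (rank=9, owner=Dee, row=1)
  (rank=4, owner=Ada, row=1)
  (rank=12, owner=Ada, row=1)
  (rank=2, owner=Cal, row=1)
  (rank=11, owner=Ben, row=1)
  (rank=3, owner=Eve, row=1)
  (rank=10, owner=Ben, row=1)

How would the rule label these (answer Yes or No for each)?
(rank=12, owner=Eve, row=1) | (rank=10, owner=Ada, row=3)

One predicate separates the groups cleanly: row ≥ 2.
(rank=12, owner=Eve, row=1): row = 1, doesn't qualify → No. (rank=10, owner=Ada, row=3): row = 3, checks out → Yes.

No, Yes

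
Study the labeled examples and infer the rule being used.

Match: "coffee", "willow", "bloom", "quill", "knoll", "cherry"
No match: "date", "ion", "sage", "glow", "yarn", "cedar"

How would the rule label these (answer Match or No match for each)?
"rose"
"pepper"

No match, Match

The distinguishing property — has a double letter — holds for all the 'Match' cases and none of the 'No match' cases.
No match: "rose", since no doubled letter. Match: "pepper", since 'pp' doubled.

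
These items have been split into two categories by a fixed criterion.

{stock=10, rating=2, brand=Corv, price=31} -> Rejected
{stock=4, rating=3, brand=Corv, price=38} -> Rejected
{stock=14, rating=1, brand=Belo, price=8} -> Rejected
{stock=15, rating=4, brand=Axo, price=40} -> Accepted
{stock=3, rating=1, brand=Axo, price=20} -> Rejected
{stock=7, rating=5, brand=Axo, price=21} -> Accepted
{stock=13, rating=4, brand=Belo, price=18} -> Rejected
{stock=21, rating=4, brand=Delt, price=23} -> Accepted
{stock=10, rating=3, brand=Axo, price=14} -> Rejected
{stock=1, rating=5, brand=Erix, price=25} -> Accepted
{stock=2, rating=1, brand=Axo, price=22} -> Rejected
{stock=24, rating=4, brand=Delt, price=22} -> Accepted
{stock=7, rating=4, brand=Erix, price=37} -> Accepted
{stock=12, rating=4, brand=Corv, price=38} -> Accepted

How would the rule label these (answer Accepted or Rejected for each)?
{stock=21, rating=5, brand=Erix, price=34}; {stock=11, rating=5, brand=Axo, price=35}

Every 'Accepted' example satisfies: price ≥ 20 AND rating ≥ 4. None of the 'Rejected' examples do.
{stock=21, rating=5, brand=Erix, price=34}: Accepted (price = 34, rating = 5). {stock=11, rating=5, brand=Axo, price=35}: Accepted (price = 35, rating = 5).

Accepted, Accepted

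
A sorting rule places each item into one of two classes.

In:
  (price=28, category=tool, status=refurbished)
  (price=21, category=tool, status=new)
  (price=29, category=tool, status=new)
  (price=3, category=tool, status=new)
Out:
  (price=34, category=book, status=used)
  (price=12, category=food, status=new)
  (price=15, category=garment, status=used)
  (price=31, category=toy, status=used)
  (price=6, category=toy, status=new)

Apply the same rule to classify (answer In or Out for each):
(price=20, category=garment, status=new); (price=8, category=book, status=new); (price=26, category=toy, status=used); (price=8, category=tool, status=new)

Out, Out, Out, In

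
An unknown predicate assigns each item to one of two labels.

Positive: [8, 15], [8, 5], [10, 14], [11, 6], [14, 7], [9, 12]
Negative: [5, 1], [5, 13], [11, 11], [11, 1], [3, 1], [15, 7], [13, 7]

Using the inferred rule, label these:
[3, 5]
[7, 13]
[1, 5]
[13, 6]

Negative, Negative, Negative, Positive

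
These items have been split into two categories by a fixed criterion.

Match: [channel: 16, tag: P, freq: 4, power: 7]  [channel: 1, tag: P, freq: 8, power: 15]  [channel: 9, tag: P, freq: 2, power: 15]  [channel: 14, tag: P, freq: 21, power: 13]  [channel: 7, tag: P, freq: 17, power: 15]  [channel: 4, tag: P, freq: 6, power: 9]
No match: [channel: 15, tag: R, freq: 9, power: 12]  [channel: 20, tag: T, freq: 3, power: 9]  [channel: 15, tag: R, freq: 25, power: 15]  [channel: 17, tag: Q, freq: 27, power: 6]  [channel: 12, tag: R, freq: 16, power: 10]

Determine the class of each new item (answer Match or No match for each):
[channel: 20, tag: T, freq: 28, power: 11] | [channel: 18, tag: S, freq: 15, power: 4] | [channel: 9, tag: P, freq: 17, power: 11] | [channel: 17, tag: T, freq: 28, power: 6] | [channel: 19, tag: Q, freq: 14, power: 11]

No match, No match, Match, No match, No match

Looking at the examples, the only property every 'Match' case has and every 'No match' case lacks is: tag is P.
No match: [channel: 20, tag: T, freq: 28, power: 11], since tag is T. No match: [channel: 18, tag: S, freq: 15, power: 4], since tag is S. Match: [channel: 9, tag: P, freq: 17, power: 11], since tag is P. No match: [channel: 17, tag: T, freq: 28, power: 6], since tag is T. No match: [channel: 19, tag: Q, freq: 14, power: 11], since tag is Q.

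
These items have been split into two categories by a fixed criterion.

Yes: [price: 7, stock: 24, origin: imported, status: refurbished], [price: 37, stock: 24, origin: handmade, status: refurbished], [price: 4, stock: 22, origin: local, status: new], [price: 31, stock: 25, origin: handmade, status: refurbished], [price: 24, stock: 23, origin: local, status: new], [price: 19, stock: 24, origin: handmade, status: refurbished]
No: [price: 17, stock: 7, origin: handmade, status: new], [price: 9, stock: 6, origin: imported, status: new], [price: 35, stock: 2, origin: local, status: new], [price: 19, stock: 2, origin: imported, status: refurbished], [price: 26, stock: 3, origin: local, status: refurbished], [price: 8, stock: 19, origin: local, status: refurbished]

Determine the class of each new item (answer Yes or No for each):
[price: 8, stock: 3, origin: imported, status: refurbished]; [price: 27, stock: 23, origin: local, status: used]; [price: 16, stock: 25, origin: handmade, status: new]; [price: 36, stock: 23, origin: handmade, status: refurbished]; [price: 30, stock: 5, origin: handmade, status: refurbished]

The pattern is that an item is 'Yes' exactly when: stock ≥ 22.
[price: 8, stock: 3, origin: imported, status: refurbished]: No (stock = 3). [price: 27, stock: 23, origin: local, status: used]: Yes (stock = 23). [price: 16, stock: 25, origin: handmade, status: new]: Yes (stock = 25). [price: 36, stock: 23, origin: handmade, status: refurbished]: Yes (stock = 23). [price: 30, stock: 5, origin: handmade, status: refurbished]: No (stock = 5).

No, Yes, Yes, Yes, No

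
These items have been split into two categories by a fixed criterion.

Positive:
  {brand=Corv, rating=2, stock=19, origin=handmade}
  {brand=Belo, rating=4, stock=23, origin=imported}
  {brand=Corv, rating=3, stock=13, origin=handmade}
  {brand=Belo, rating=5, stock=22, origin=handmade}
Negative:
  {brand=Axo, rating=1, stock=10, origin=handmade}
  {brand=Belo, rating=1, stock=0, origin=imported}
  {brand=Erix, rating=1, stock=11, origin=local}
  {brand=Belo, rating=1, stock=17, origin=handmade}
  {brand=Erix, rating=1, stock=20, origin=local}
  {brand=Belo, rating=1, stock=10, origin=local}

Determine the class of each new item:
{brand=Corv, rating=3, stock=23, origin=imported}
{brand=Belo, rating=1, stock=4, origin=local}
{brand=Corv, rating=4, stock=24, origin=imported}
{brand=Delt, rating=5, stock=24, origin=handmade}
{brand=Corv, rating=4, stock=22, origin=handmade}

Positive, Negative, Positive, Positive, Positive

The classifier is using: rating ≥ 2.
Positive: {brand=Corv, rating=3, stock=23, origin=imported}, since rating = 3. Negative: {brand=Belo, rating=1, stock=4, origin=local}, since rating = 1. Positive: {brand=Corv, rating=4, stock=24, origin=imported}, since rating = 4. Positive: {brand=Delt, rating=5, stock=24, origin=handmade}, since rating = 5. Positive: {brand=Corv, rating=4, stock=22, origin=handmade}, since rating = 4.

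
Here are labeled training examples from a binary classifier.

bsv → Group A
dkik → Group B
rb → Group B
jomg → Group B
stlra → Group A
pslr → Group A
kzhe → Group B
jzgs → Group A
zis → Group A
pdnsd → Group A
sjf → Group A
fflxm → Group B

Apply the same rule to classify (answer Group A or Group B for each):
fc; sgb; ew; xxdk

Group B, Group A, Group B, Group B

The simplest hypothesis consistent with all the labels is: contains 's'.
fc → no 's' → Group B. sgb → has 's' → Group A. ew → no 's' → Group B. xxdk → no 's' → Group B.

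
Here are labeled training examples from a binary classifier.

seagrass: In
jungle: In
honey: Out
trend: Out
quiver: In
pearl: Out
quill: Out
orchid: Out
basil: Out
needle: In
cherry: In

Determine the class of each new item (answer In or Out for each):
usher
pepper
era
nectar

Out, In, Out, In

A rule that fits every label: even length AND contains 'e' — true of each 'In' example, false of each 'Out' one.
usher: Out (length 5, has 'e').
pepper: In (length 6, has 'e').
era: Out (length 3, has 'e').
nectar: In (length 6, has 'e').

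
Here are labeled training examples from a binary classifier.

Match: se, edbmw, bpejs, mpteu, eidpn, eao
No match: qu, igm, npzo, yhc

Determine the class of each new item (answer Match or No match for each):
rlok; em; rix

Looking at the examples, the only property every 'Match' case has and every 'No match' case lacks is: contains 'e'.

No match, Match, No match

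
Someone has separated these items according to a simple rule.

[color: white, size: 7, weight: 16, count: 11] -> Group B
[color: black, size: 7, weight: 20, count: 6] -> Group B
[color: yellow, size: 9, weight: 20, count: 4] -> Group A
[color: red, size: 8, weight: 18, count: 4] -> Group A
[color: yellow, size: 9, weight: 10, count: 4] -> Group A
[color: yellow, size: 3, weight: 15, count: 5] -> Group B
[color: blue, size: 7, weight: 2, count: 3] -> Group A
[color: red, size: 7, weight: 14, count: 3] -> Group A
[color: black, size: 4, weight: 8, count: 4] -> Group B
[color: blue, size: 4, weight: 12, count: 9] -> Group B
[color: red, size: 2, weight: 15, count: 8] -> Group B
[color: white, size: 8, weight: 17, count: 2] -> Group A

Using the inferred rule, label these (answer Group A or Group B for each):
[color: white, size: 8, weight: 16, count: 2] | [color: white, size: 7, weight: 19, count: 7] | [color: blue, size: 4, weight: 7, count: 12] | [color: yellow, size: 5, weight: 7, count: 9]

'Group A' ⟺ size ≥ 7 AND count ≤ 4.
[color: white, size: 8, weight: 16, count: 2]: size = 8, count = 2, matches → Group A.
[color: white, size: 7, weight: 19, count: 7]: size = 7, count = 7, lacks this property → Group B.
[color: blue, size: 4, weight: 7, count: 12]: size = 4, count = 12, lacks this property → Group B.
[color: yellow, size: 5, weight: 7, count: 9]: size = 5, count = 9, lacks this property → Group B.

Group A, Group B, Group B, Group B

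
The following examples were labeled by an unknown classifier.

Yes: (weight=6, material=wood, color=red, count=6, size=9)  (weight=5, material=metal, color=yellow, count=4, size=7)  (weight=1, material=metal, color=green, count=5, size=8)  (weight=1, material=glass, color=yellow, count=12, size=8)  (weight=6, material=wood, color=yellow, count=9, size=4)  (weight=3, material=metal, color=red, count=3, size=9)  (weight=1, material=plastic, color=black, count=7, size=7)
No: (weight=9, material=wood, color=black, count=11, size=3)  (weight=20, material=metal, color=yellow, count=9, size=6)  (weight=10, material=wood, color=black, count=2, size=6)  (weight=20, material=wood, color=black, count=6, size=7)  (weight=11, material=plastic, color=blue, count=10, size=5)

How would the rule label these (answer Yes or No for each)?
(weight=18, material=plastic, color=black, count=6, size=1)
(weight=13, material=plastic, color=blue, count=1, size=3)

'Yes' ⟺ weight ≤ 6.
(weight=18, material=plastic, color=black, count=6, size=1) — weight = 18, hence No.
(weight=13, material=plastic, color=blue, count=1, size=3) — weight = 13, hence No.

No, No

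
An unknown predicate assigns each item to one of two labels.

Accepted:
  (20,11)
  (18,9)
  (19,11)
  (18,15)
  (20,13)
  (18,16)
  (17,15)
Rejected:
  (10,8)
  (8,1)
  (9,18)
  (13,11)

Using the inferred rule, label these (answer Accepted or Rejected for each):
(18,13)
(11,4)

Accepted, Rejected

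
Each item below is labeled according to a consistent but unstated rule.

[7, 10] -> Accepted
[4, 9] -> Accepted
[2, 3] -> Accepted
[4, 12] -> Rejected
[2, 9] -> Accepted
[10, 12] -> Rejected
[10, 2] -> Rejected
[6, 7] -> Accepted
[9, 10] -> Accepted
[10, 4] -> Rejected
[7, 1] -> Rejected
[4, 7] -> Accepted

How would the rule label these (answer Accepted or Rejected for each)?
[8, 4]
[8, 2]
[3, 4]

Rejected, Rejected, Accepted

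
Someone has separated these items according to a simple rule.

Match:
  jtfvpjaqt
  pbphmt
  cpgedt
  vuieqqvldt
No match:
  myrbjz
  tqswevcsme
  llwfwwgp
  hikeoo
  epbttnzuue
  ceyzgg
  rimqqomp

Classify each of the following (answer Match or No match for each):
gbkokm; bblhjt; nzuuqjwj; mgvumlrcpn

The rule appears to be: ends with 't'.
gbkokm: ends with 'm', fails this test → No match. bblhjt: ends with 't', fits → Match. nzuuqjwj: ends with 'j', fails this test → No match. mgvumlrcpn: ends with 'n', fails this test → No match.

No match, Match, No match, No match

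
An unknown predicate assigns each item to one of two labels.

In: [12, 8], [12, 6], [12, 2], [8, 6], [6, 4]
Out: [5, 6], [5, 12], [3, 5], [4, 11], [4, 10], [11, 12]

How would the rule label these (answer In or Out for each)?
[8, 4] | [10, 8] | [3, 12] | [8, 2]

One predicate separates the groups cleanly: first > second.
[8, 4]: 8 > 4 — matches, so In. [10, 8]: 10 > 8 — matches, so In. [3, 12]: 3 < 12 — does not satisfy this, so Out. [8, 2]: 8 > 2 — matches, so In.

In, In, Out, In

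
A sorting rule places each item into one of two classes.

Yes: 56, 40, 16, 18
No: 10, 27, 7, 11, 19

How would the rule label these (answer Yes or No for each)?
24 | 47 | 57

Yes, No, No

One predicate separates the groups cleanly: even AND at least 11.
24: Yes (24 is even, 24 ≥ 11). 47: No (47 is odd, 47 ≥ 11). 57: No (57 is odd, 57 ≥ 11).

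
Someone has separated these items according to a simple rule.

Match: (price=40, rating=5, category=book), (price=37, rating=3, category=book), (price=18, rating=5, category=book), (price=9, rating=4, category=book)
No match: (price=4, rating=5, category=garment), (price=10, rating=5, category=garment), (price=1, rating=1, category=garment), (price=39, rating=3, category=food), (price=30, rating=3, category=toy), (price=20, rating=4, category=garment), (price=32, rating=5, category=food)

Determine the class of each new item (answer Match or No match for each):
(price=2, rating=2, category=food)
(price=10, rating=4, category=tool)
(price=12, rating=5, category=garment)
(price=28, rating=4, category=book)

No match, No match, No match, Match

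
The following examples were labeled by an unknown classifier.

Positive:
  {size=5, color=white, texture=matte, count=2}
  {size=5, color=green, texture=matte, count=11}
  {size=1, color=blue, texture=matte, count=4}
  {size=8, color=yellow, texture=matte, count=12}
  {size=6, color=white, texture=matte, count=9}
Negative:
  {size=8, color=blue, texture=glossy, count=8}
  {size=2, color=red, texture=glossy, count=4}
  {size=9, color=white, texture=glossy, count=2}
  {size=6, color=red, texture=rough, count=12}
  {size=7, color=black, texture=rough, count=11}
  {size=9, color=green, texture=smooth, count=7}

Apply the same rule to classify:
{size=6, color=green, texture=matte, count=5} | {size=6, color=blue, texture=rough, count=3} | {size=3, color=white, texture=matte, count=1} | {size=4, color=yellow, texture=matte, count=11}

Looking at the examples, the only property every 'Positive' case has and every 'Negative' case lacks is: texture is matte.
{size=6, color=green, texture=matte, count=5} → texture is matte → Positive. {size=6, color=blue, texture=rough, count=3} → texture is rough → Negative. {size=3, color=white, texture=matte, count=1} → texture is matte → Positive. {size=4, color=yellow, texture=matte, count=11} → texture is matte → Positive.

Positive, Negative, Positive, Positive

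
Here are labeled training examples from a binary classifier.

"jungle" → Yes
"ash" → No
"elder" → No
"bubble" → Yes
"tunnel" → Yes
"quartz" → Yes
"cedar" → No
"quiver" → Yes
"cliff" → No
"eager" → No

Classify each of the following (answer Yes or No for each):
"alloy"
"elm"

No, No

The common property of the 'Yes' items is: even length. No 'No' item has it.
"alloy": length 5, lacks this property → No.
"elm": length 3, lacks this property → No.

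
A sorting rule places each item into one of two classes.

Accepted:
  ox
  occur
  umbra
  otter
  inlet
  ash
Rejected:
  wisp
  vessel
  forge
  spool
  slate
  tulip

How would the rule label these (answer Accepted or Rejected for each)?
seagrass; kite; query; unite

The pattern is that an item is 'Accepted' exactly when: starts with a vowel.

Rejected, Rejected, Rejected, Accepted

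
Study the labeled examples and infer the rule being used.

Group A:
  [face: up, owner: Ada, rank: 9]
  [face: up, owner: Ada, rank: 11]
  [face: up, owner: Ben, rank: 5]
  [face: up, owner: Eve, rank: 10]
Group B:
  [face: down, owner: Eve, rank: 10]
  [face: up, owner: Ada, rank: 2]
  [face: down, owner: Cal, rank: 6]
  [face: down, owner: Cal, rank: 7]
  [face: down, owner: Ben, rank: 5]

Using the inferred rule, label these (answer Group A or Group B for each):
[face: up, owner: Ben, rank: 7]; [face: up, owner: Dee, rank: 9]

The classifier is using: face is up AND rank ≥ 5.
[face: up, owner: Ben, rank: 7]: face is up, rank = 7 — fits, so Group A.
[face: up, owner: Dee, rank: 9]: face is up, rank = 9 — fits, so Group A.

Group A, Group A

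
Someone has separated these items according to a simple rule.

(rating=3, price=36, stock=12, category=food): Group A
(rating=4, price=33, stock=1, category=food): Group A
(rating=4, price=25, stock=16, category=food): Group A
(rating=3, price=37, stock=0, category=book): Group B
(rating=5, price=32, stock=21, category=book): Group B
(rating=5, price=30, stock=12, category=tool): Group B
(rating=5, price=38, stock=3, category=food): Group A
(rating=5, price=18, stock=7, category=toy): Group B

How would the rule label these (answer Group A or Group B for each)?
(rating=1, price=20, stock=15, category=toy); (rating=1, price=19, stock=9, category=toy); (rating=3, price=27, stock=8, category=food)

Group B, Group B, Group A

Looking at the examples, the only property every 'Group A' case has and every 'Group B' case lacks is: category is food.
(rating=1, price=20, stock=15, category=toy): Group B (category is toy).
(rating=1, price=19, stock=9, category=toy): Group B (category is toy).
(rating=3, price=27, stock=8, category=food): Group A (category is food).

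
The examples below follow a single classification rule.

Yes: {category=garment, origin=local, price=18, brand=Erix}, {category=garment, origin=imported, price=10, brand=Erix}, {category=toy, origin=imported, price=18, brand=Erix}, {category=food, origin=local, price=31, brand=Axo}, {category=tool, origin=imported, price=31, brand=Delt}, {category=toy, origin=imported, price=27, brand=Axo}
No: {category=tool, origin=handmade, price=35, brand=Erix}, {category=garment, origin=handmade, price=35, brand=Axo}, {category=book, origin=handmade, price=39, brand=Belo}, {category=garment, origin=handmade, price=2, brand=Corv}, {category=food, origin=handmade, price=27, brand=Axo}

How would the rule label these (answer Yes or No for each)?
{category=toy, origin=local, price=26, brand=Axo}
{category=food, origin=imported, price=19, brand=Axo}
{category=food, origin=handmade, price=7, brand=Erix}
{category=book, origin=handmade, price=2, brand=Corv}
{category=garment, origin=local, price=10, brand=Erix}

'Yes' ⟺ origin is not handmade.
{category=toy, origin=local, price=26, brand=Axo}: origin is local — matches, so Yes.
{category=food, origin=imported, price=19, brand=Axo}: origin is imported — matches, so Yes.
{category=food, origin=handmade, price=7, brand=Erix}: origin is handmade — lacks this property, so No.
{category=book, origin=handmade, price=2, brand=Corv}: origin is handmade — lacks this property, so No.
{category=garment, origin=local, price=10, brand=Erix}: origin is local — matches, so Yes.

Yes, Yes, No, No, Yes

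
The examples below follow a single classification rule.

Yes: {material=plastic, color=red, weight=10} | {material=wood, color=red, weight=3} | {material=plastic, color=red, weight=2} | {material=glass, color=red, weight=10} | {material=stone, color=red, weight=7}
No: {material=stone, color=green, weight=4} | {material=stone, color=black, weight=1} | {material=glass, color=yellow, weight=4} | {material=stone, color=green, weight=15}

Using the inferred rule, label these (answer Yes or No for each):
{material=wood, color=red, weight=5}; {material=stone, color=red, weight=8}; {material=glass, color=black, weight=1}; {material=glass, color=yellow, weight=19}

Yes, Yes, No, No

The classifier is using: color is red.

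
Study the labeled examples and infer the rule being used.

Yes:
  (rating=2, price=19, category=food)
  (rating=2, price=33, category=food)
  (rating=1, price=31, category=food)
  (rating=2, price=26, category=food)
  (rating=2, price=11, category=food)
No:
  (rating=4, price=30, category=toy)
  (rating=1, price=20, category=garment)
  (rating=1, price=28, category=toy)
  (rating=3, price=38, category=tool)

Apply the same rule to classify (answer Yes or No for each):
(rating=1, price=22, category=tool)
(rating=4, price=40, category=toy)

No, No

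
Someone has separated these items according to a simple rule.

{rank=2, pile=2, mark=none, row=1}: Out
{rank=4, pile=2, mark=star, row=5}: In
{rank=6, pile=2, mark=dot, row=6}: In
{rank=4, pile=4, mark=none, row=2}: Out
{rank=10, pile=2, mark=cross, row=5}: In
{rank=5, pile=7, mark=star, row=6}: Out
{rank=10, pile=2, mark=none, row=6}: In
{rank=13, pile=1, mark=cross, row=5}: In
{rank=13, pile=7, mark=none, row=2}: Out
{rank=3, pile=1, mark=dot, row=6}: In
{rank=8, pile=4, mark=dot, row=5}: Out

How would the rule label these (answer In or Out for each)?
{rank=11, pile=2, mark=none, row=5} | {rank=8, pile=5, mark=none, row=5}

In, Out

'In' ⟺ pile ≤ 2 AND row ≥ 2.
{rank=11, pile=2, mark=none, row=5} → pile = 2, row = 5 → In.
{rank=8, pile=5, mark=none, row=5} → pile = 5, row = 5 → Out.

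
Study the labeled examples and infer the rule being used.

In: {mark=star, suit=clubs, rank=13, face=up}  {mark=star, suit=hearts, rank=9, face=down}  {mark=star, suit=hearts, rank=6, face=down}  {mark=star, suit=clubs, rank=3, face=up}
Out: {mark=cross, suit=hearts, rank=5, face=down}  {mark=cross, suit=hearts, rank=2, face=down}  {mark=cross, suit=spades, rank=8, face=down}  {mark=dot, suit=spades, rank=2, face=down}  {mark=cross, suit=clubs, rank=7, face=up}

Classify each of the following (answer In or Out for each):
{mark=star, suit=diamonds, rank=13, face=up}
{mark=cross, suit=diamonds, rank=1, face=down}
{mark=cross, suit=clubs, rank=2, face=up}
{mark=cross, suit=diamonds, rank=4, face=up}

The simplest hypothesis consistent with all the labels is: mark is star.
In: {mark=star, suit=diamonds, rank=13, face=up}, since mark is star. Out: {mark=cross, suit=diamonds, rank=1, face=down}, since mark is cross. Out: {mark=cross, suit=clubs, rank=2, face=up}, since mark is cross. Out: {mark=cross, suit=diamonds, rank=4, face=up}, since mark is cross.

In, Out, Out, Out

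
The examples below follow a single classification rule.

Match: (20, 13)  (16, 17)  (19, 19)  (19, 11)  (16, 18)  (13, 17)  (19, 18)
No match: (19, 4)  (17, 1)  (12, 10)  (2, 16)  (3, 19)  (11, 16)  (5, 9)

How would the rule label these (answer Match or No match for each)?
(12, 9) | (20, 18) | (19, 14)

A rule that fits every label: sum ≥ 30 — true of each 'Match' example, false of each 'No match' one.
(12, 9) — 12+9 = 21, hence No match.
(20, 18) — 20+18 = 38, hence Match.
(19, 14) — 19+14 = 33, hence Match.

No match, Match, Match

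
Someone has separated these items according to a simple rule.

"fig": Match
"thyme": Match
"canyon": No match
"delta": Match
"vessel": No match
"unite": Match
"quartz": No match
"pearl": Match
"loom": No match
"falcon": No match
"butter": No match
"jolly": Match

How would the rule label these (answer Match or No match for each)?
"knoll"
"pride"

Match, Match

Rule: odd length. This holds for each 'Match' example and fails for each 'No match' one.
"knoll": length 5 — fits, so Match.
"pride": length 5 — fits, so Match.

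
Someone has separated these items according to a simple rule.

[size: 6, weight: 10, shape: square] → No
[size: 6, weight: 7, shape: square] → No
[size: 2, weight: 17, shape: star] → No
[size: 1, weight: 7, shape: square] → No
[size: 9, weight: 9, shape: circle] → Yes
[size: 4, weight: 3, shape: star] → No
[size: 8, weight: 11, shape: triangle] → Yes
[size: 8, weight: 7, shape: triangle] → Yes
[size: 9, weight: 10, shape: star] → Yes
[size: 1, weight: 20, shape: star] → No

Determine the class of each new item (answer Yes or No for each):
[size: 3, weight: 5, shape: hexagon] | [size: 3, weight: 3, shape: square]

The rule appears to be: size ≥ 8.

No, No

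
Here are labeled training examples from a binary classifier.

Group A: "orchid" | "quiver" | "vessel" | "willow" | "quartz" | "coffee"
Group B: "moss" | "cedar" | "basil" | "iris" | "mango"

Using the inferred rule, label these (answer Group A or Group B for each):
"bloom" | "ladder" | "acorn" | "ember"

Group B, Group A, Group B, Group B

Every 'Group A' example satisfies: length 6. None of the 'Group B' examples do.
Group B: "bloom", since length 5.
Group A: "ladder", since length 6.
Group B: "acorn", since length 5.
Group B: "ember", since length 5.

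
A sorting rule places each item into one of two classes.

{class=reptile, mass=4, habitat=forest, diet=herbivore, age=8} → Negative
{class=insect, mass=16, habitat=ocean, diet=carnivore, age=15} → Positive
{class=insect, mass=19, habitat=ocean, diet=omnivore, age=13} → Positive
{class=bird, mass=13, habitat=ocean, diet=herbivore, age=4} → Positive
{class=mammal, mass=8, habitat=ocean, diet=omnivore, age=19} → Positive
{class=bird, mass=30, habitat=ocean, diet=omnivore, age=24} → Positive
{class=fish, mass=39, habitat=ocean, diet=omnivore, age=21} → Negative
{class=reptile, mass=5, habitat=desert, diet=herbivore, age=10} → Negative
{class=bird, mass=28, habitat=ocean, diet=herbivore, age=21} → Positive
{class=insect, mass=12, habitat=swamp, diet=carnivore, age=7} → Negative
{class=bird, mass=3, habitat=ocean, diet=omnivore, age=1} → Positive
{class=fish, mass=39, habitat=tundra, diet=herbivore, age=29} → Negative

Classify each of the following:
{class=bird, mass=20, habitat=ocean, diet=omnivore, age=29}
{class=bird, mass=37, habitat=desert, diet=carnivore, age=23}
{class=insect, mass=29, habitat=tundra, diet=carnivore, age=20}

Positive, Negative, Negative

The classifier is using: habitat is ocean AND mass ≤ 30.
{class=bird, mass=20, habitat=ocean, diet=omnivore, age=29} — habitat is ocean, mass = 20, hence Positive. {class=bird, mass=37, habitat=desert, diet=carnivore, age=23} — habitat is desert, mass = 37, hence Negative. {class=insect, mass=29, habitat=tundra, diet=carnivore, age=20} — habitat is tundra, mass = 29, hence Negative.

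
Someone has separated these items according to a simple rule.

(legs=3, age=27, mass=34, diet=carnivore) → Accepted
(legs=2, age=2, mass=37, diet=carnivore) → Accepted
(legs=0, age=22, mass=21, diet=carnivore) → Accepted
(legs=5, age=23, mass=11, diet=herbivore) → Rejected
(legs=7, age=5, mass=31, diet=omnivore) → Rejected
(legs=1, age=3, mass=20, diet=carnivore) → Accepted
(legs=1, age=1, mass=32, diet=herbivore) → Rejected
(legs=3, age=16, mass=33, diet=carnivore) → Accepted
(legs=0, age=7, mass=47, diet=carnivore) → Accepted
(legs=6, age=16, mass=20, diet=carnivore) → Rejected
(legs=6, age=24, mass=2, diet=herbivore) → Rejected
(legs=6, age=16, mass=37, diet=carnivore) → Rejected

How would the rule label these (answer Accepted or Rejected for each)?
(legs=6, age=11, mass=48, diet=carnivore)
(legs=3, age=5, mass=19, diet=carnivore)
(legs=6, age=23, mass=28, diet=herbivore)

All 'Accepted' examples share one property — diet is carnivore AND legs ≤ 3 — and every 'Rejected' example lacks it.
(legs=6, age=11, mass=48, diet=carnivore): diet is carnivore, legs = 6, fails the rule → Rejected. (legs=3, age=5, mass=19, diet=carnivore): diet is carnivore, legs = 3, has this property → Accepted. (legs=6, age=23, mass=28, diet=herbivore): diet is herbivore, legs = 6, fails the rule → Rejected.

Rejected, Accepted, Rejected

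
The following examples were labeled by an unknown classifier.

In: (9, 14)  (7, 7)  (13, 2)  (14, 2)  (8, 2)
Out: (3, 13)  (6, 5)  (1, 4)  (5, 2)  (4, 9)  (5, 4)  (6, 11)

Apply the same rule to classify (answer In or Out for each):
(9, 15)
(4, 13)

In, Out

Every 'In' example satisfies: first ≥ 7. None of the 'Out' examples do.
(9, 15) — first 9, hence In.
(4, 13) — first 4, hence Out.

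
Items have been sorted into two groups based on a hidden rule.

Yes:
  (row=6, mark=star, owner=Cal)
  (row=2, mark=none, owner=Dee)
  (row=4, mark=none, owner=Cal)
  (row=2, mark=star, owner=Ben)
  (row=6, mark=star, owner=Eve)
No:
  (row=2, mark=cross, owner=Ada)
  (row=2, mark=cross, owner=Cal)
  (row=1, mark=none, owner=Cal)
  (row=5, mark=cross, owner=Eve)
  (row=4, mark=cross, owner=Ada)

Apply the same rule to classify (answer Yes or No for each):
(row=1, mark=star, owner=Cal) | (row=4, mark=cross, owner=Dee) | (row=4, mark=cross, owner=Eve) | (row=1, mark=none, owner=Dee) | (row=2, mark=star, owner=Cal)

Rule: mark is not cross AND row ≥ 2. This holds for each 'Yes' example and fails for each 'No' one.
(row=1, mark=star, owner=Cal): mark is star, row = 1, doesn't match → No.
(row=4, mark=cross, owner=Dee): mark is cross, row = 4, doesn't match → No.
(row=4, mark=cross, owner=Eve): mark is cross, row = 4, doesn't match → No.
(row=1, mark=none, owner=Dee): mark is none, row = 1, doesn't match → No.
(row=2, mark=star, owner=Cal): mark is star, row = 2, satisfies this → Yes.

No, No, No, No, Yes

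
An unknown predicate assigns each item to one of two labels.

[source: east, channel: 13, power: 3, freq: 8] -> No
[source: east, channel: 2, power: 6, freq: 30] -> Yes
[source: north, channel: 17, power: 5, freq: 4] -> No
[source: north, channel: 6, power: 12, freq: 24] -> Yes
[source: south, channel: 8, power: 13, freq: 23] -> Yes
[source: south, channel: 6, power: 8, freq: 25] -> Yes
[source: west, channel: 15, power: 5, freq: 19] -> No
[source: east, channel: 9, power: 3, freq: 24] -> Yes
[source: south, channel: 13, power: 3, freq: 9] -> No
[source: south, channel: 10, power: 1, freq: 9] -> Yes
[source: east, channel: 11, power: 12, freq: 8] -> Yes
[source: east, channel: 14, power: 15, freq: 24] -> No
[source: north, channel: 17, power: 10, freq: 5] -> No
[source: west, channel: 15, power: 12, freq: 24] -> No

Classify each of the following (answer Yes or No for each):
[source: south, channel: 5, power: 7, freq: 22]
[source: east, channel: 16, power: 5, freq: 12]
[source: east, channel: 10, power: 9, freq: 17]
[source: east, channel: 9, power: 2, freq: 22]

Rule: channel ≤ 11. This holds for each 'Yes' example and fails for each 'No' one.
[source: south, channel: 5, power: 7, freq: 22]: channel = 5, has this property → Yes. [source: east, channel: 16, power: 5, freq: 12]: channel = 16, doesn't qualify → No. [source: east, channel: 10, power: 9, freq: 17]: channel = 10, has this property → Yes. [source: east, channel: 9, power: 2, freq: 22]: channel = 9, has this property → Yes.

Yes, No, Yes, Yes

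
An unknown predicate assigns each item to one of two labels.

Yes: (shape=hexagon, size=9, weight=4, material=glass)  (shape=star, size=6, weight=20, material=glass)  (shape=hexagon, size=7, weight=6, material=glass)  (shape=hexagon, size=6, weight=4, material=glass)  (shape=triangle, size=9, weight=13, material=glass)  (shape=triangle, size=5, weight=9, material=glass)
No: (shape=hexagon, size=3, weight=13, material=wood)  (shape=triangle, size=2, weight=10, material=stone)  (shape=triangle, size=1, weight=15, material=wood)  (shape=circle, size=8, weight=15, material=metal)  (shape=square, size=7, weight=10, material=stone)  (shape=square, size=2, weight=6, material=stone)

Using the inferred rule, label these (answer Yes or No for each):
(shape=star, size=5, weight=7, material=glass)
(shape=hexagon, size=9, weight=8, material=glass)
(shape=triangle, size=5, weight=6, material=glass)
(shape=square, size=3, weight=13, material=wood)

All 'Yes' examples share one property — material is glass — and every 'No' example lacks it.
(shape=star, size=5, weight=7, material=glass): material is glass — fits, so Yes.
(shape=hexagon, size=9, weight=8, material=glass): material is glass — fits, so Yes.
(shape=triangle, size=5, weight=6, material=glass): material is glass — fits, so Yes.
(shape=square, size=3, weight=13, material=wood): material is wood — fails this test, so No.

Yes, Yes, Yes, No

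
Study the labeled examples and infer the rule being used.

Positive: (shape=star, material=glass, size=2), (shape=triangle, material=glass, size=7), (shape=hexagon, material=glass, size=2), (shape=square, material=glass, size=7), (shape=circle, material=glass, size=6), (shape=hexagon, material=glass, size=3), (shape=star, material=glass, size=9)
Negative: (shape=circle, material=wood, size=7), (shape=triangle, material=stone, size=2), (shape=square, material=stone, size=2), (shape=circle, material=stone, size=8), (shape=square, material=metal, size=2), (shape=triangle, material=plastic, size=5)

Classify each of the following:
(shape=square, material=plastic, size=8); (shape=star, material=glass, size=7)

Negative, Positive

One predicate separates the groups cleanly: material is glass.
(shape=square, material=plastic, size=8): Negative (material is plastic). (shape=star, material=glass, size=7): Positive (material is glass).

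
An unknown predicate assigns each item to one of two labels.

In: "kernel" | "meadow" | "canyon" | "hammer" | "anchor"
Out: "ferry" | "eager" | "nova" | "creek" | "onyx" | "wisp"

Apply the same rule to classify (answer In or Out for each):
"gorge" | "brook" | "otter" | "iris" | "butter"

Out, Out, Out, Out, In

The simplest hypothesis consistent with all the labels is: length 6.
"gorge": Out (length 5).
"brook": Out (length 5).
"otter": Out (length 5).
"iris": Out (length 4).
"butter": In (length 6).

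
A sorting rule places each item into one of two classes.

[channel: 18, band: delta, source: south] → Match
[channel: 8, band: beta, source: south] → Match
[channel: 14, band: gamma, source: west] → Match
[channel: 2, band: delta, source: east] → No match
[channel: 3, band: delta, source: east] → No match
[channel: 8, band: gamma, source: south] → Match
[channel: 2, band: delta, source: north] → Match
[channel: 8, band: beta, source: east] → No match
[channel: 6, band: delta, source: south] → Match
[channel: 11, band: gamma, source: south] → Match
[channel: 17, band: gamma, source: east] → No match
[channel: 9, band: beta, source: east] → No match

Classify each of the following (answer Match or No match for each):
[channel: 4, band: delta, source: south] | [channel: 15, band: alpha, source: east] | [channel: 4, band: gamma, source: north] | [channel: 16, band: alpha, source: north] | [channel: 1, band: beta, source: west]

Match, No match, Match, Match, Match

The common property of the 'Match' items is: source is not east. No 'No match' item has it.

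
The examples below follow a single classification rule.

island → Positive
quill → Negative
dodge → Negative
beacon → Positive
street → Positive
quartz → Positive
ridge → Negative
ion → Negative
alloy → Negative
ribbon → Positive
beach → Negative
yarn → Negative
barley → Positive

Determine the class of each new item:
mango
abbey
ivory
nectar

Negative, Negative, Negative, Positive

The distinguishing property — length 6 — holds for all the 'Positive' cases and none of the 'Negative' cases.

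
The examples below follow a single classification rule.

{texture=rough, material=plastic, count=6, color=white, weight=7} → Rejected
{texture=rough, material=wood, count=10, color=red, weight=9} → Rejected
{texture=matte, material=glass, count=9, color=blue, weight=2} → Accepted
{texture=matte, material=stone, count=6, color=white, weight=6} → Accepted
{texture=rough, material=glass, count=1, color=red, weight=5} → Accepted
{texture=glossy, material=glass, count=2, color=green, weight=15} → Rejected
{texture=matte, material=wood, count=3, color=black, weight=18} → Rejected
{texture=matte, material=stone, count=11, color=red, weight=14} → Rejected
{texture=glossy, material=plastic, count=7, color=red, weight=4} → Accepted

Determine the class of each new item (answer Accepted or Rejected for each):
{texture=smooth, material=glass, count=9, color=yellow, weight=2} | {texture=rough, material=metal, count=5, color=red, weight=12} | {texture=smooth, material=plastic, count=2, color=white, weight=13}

The classifier is using: weight ≤ 6.
{texture=smooth, material=glass, count=9, color=yellow, weight=2} → weight = 2 → Accepted.
{texture=rough, material=metal, count=5, color=red, weight=12} → weight = 12 → Rejected.
{texture=smooth, material=plastic, count=2, color=white, weight=13} → weight = 13 → Rejected.

Accepted, Rejected, Rejected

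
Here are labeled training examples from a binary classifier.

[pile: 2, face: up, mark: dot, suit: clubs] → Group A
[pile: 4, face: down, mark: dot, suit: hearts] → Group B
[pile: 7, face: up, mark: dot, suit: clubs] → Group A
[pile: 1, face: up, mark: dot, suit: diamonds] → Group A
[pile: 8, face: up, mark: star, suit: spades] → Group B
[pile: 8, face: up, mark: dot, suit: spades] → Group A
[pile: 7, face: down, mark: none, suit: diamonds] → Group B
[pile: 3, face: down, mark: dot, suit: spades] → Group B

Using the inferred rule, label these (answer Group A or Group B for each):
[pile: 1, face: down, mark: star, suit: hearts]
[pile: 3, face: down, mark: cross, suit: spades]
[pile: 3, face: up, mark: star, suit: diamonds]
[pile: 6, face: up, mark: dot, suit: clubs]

Group B, Group B, Group B, Group A

A rule that fits every label: mark is dot AND face is up — true of each 'Group A' example, false of each 'Group B' one.
[pile: 1, face: down, mark: star, suit: hearts] — mark is star, face is down, hence Group B. [pile: 3, face: down, mark: cross, suit: spades] — mark is cross, face is down, hence Group B. [pile: 3, face: up, mark: star, suit: diamonds] — mark is star, face is up, hence Group B. [pile: 6, face: up, mark: dot, suit: clubs] — mark is dot, face is up, hence Group A.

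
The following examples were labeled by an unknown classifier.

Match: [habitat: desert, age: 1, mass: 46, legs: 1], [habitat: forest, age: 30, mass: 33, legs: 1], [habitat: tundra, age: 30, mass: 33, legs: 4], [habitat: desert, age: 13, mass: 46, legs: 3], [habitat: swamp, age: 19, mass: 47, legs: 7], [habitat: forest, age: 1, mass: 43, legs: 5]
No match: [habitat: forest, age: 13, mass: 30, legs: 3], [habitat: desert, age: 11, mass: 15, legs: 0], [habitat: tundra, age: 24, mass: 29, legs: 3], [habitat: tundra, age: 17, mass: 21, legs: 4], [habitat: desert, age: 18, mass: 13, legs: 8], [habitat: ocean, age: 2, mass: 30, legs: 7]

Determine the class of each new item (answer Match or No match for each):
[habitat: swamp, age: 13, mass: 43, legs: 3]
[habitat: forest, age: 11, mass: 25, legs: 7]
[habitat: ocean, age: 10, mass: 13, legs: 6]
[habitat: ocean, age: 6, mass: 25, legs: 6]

Match, No match, No match, No match

The common property of the 'Match' items is: mass ≥ 33. No 'No match' item has it.
[habitat: swamp, age: 13, mass: 43, legs: 3]: mass = 43 — qualifies, so Match.
[habitat: forest, age: 11, mass: 25, legs: 7]: mass = 25 — doesn't qualify, so No match.
[habitat: ocean, age: 10, mass: 13, legs: 6]: mass = 13 — doesn't qualify, so No match.
[habitat: ocean, age: 6, mass: 25, legs: 6]: mass = 25 — doesn't qualify, so No match.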